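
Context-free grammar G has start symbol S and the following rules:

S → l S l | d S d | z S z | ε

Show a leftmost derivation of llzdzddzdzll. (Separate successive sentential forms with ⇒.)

S ⇒ lSl ⇒ llSll ⇒ llzSzll ⇒ llzdSdzll ⇒ llzdzSzdzll ⇒ llzdzdSdzdzll ⇒ llzdzddzdzll

S ⇒ lSl   [S → l S l]
lSl ⇒ llSll   [S → l S l]
llSll ⇒ llzSzll   [S → z S z]
llzSzll ⇒ llzdSdzll   [S → d S d]
llzdSdzll ⇒ llzdzSzdzll   [S → z S z]
llzdzSzdzll ⇒ llzdzdSdzdzll   [S → d S d]
llzdzdSdzdzll ⇒ llzdzddzdzll   [S → ε]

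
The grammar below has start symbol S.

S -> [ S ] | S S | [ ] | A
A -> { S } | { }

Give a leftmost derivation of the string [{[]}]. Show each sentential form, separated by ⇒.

S⇒[S]⇒[A]⇒[{S}]⇒[{[]}]

S ⇒ [S]   [S -> [ S ]]
[S] ⇒ [A]   [S -> A]
[A] ⇒ [{S}]   [A -> { S }]
[{S}] ⇒ [{[]}]   [S -> [ ]]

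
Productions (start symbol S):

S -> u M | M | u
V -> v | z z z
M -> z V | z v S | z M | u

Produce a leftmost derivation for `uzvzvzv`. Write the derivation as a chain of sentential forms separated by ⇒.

S ⇒ uM ⇒ uzvS ⇒ uzvM ⇒ uzvzvS ⇒ uzvzvM ⇒ uzvzvzV ⇒ uzvzvzv

S ⇒ uM   [S -> u M]
uM ⇒ uzvS   [M -> z v S]
uzvS ⇒ uzvM   [S -> M]
uzvM ⇒ uzvzvS   [M -> z v S]
uzvzvS ⇒ uzvzvM   [S -> M]
uzvzvM ⇒ uzvzvzV   [M -> z V]
uzvzvzV ⇒ uzvzvzv   [V -> v]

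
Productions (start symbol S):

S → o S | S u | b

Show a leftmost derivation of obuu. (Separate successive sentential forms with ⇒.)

S⇒Su⇒Suu⇒oSuu⇒obuu

S ⇒ Su   [S → S u]
Su ⇒ Suu   [S → S u]
Suu ⇒ oSuu   [S → o S]
oSuu ⇒ obuu   [S → b]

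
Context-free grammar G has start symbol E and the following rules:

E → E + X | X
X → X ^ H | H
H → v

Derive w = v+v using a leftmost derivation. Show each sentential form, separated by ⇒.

E ⇒ E+X ⇒ X+X ⇒ H+X ⇒ v+X ⇒ v+H ⇒ v+v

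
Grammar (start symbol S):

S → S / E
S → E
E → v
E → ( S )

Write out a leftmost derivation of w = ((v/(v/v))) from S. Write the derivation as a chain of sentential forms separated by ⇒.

S ⇒ E   [S → E]
E ⇒ (S)   [E → ( S )]
(S) ⇒ (E)   [S → E]
(E) ⇒ ((S))   [E → ( S )]
((S)) ⇒ ((S/E))   [S → S / E]
((S/E)) ⇒ ((E/E))   [S → E]
((E/E)) ⇒ ((v/E))   [E → v]
((v/E)) ⇒ ((v/(S)))   [E → ( S )]
((v/(S))) ⇒ ((v/(S/E)))   [S → S / E]
((v/(S/E))) ⇒ ((v/(E/E)))   [S → E]
((v/(E/E))) ⇒ ((v/(v/E)))   [E → v]
((v/(v/E))) ⇒ ((v/(v/v)))   [E → v]

S⇒E⇒(S)⇒(E)⇒((S))⇒((S/E))⇒((E/E))⇒((v/E))⇒((v/(S)))⇒((v/(S/E)))⇒((v/(E/E)))⇒((v/(v/E)))⇒((v/(v/v)))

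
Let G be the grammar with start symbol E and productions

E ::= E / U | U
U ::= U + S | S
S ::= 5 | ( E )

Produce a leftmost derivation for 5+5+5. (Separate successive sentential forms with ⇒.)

E⇒U⇒U+S⇒U+S+S⇒S+S+S⇒5+S+S⇒5+5+S⇒5+5+5

E ⇒ U   [E ::= U]
U ⇒ U+S   [U ::= U + S]
U+S ⇒ U+S+S   [U ::= U + S]
U+S+S ⇒ S+S+S   [U ::= S]
S+S+S ⇒ 5+S+S   [S ::= 5]
5+S+S ⇒ 5+5+S   [S ::= 5]
5+5+S ⇒ 5+5+5   [S ::= 5]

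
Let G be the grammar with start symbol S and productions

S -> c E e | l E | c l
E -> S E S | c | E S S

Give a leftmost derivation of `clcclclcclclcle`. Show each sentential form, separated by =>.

S => cEe => cESSe => cSESSSe => clEESSSe => clESSESSSe => clcSSESSSe => clcclSESSSe => clcclclESSSe => clcclclcSSSe => clcclclcclSSe => clcclclcclclSe => clcclclcclclcle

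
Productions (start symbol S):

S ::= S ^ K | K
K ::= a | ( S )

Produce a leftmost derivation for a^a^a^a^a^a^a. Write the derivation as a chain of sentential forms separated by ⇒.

S ⇒ S^K   [S ::= S ^ K]
S^K ⇒ S^K^K   [S ::= S ^ K]
S^K^K ⇒ S^K^K^K   [S ::= S ^ K]
S^K^K^K ⇒ S^K^K^K^K   [S ::= S ^ K]
S^K^K^K^K ⇒ S^K^K^K^K^K   [S ::= S ^ K]
S^K^K^K^K^K ⇒ S^K^K^K^K^K^K   [S ::= S ^ K]
S^K^K^K^K^K^K ⇒ K^K^K^K^K^K^K   [S ::= K]
K^K^K^K^K^K^K ⇒ a^K^K^K^K^K^K   [K ::= a]
a^K^K^K^K^K^K ⇒ a^a^K^K^K^K^K   [K ::= a]
a^a^K^K^K^K^K ⇒ a^a^a^K^K^K^K   [K ::= a]
a^a^a^K^K^K^K ⇒ a^a^a^a^K^K^K   [K ::= a]
a^a^a^a^K^K^K ⇒ a^a^a^a^a^K^K   [K ::= a]
a^a^a^a^a^K^K ⇒ a^a^a^a^a^a^K   [K ::= a]
a^a^a^a^a^a^K ⇒ a^a^a^a^a^a^a   [K ::= a]

S⇒S^K⇒S^K^K⇒S^K^K^K⇒S^K^K^K^K⇒S^K^K^K^K^K⇒S^K^K^K^K^K^K⇒K^K^K^K^K^K^K⇒a^K^K^K^K^K^K⇒a^a^K^K^K^K^K⇒a^a^a^K^K^K^K⇒a^a^a^a^K^K^K⇒a^a^a^a^a^K^K⇒a^a^a^a^a^a^K⇒a^a^a^a^a^a^a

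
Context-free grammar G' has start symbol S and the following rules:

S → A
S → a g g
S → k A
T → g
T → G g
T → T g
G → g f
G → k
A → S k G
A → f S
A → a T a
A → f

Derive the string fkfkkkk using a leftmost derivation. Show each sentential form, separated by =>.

S => A => SkG => AkG => fSkG => fkAkG => fkSkGkG => fkAkGkG => fkfkGkG => fkfkkkG => fkfkkkk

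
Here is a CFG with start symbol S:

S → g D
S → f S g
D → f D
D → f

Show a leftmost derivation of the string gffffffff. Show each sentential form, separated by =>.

S => gD => gfD => gffD => gfffD => gffffD => gfffffD => gffffffD => gfffffffD => gffffffff

S => gD   [S → g D]
gD => gfD   [D → f D]
gfD => gffD   [D → f D]
gffD => gfffD   [D → f D]
gfffD => gffffD   [D → f D]
gffffD => gfffffD   [D → f D]
gfffffD => gffffffD   [D → f D]
gffffffD => gfffffffD   [D → f D]
gfffffffD => gffffffff   [D → f]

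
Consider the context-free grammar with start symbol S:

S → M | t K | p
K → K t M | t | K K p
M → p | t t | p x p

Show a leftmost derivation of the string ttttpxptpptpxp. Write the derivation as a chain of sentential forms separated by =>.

S => tK => tKtM => tKKptM => ttKptM => ttKtMptM => ttKtMtMptM => ttttMtMptM => ttttpxptMptM => ttttpxptpptM => ttttpxptpptpxp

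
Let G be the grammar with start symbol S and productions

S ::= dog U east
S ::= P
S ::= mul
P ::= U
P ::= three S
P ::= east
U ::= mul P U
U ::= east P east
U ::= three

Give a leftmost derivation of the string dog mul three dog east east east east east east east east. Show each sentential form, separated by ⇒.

S ⇒ dog U east ⇒ dog mul P U east ⇒ dog mul three S U east ⇒ dog mul three dog U east U east ⇒ dog mul three dog east P east east U east ⇒ dog mul three dog east east east east U east ⇒ dog mul three dog east east east east east P east east ⇒ dog mul three dog east east east east east east east east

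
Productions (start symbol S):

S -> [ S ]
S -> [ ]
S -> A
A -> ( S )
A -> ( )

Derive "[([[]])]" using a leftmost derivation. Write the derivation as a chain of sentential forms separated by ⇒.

S ⇒ [S] ⇒ [A] ⇒ [(S)] ⇒ [([S])] ⇒ [([[]])]

S ⇒ [S]   [S -> [ S ]]
[S] ⇒ [A]   [S -> A]
[A] ⇒ [(S)]   [A -> ( S )]
[(S)] ⇒ [([S])]   [S -> [ S ]]
[([S])] ⇒ [([[]])]   [S -> [ ]]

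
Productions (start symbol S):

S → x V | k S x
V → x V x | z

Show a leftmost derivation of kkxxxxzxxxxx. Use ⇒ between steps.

S ⇒ kSx ⇒ kkSxx ⇒ kkxVxx ⇒ kkxxVxxx ⇒ kkxxxVxxxx ⇒ kkxxxxVxxxxx ⇒ kkxxxxzxxxxx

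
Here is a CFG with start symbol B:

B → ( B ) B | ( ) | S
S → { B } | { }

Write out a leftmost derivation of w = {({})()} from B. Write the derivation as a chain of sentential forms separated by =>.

B => S   [B → S]
S => {B}   [S → { B }]
{B} => {(B)B}   [B → ( B ) B]
{(B)B} => {(S)B}   [B → S]
{(S)B} => {({})B}   [S → { }]
{({})B} => {({})()}   [B → ( )]

B=>S=>{B}=>{(B)B}=>{(S)B}=>{({})B}=>{({})()}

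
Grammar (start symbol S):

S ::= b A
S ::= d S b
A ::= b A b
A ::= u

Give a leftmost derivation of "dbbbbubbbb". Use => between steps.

S => dSb   [S ::= d S b]
dSb => dbAb   [S ::= b A]
dbAb => dbbAbb   [A ::= b A b]
dbbAbb => dbbbAbbb   [A ::= b A b]
dbbbAbbb => dbbbbAbbbb   [A ::= b A b]
dbbbbAbbbb => dbbbbubbbb   [A ::= u]

S => dSb => dbAb => dbbAbb => dbbbAbbb => dbbbbAbbbb => dbbbbubbbb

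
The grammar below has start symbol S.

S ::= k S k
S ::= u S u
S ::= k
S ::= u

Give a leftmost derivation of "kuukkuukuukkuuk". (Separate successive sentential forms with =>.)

S => kSk => kuSuk => kuuSuuk => kuukSkuuk => kuukkSkkuuk => kuukkuSukkuuk => kuukkuuSuukkuuk => kuukkuukuukkuuk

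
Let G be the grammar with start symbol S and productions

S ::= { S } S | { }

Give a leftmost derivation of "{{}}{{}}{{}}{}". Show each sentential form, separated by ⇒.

S⇒{S}S⇒{{}}S⇒{{}}{S}S⇒{{}}{{}}S⇒{{}}{{}}{S}S⇒{{}}{{}}{{}}S⇒{{}}{{}}{{}}{}

S ⇒ {S}S   [S ::= { S } S]
{S}S ⇒ {{}}S   [S ::= { }]
{{}}S ⇒ {{}}{S}S   [S ::= { S } S]
{{}}{S}S ⇒ {{}}{{}}S   [S ::= { }]
{{}}{{}}S ⇒ {{}}{{}}{S}S   [S ::= { S } S]
{{}}{{}}{S}S ⇒ {{}}{{}}{{}}S   [S ::= { }]
{{}}{{}}{{}}S ⇒ {{}}{{}}{{}}{}   [S ::= { }]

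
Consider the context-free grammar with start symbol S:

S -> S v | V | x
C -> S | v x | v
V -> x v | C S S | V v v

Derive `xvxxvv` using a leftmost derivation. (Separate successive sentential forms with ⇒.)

S ⇒ Sv   [S -> S v]
Sv ⇒ Svv   [S -> S v]
Svv ⇒ Vvv   [S -> V]
Vvv ⇒ CSSvv   [V -> C S S]
CSSvv ⇒ SSSvv   [C -> S]
SSSvv ⇒ VSSvv   [S -> V]
VSSvv ⇒ xvSSvv   [V -> x v]
xvSSvv ⇒ xvxSvv   [S -> x]
xvxSvv ⇒ xvxxvv   [S -> x]

S⇒Sv⇒Svv⇒Vvv⇒CSSvv⇒SSSvv⇒VSSvv⇒xvSSvv⇒xvxSvv⇒xvxxvv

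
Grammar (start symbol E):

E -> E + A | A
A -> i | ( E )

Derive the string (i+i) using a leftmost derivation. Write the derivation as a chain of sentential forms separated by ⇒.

E ⇒ A ⇒ (E) ⇒ (E+A) ⇒ (A+A) ⇒ (i+A) ⇒ (i+i)

E ⇒ A   [E -> A]
A ⇒ (E)   [A -> ( E )]
(E) ⇒ (E+A)   [E -> E + A]
(E+A) ⇒ (A+A)   [E -> A]
(A+A) ⇒ (i+A)   [A -> i]
(i+A) ⇒ (i+i)   [A -> i]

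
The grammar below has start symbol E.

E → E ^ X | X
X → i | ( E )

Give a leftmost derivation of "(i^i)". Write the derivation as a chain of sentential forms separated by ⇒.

E ⇒ X ⇒ (E) ⇒ (E^X) ⇒ (X^X) ⇒ (i^X) ⇒ (i^i)

E ⇒ X   [E → X]
X ⇒ (E)   [X → ( E )]
(E) ⇒ (E^X)   [E → E ^ X]
(E^X) ⇒ (X^X)   [E → X]
(X^X) ⇒ (i^X)   [X → i]
(i^X) ⇒ (i^i)   [X → i]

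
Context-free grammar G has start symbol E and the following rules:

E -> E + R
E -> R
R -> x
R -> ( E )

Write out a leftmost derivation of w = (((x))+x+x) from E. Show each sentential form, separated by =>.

E=>R=>(E)=>(E+R)=>(E+R+R)=>(R+R+R)=>((E)+R+R)=>((R)+R+R)=>(((E))+R+R)=>(((R))+R+R)=>(((x))+R+R)=>(((x))+x+R)=>(((x))+x+x)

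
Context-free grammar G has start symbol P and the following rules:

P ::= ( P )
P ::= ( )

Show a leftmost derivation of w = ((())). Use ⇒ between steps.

P ⇒ (P)   [P ::= ( P )]
(P) ⇒ ((P))   [P ::= ( P )]
((P)) ⇒ ((()))   [P ::= ( )]

P ⇒ (P) ⇒ ((P)) ⇒ ((()))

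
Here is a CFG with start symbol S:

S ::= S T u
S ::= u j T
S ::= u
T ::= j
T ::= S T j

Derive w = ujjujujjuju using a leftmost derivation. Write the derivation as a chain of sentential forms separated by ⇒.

S⇒STu⇒STuTu⇒ujTTuTu⇒ujjTuTu⇒ujjSTjuTu⇒ujjSTuTjuTu⇒ujjuTuTjuTu⇒ujjujuTjuTu⇒ujjujujjuTu⇒ujjujujjuju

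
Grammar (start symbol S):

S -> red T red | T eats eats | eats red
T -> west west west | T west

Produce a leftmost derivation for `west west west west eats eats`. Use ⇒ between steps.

S ⇒ T eats eats ⇒ T west eats eats ⇒ west west west west eats eats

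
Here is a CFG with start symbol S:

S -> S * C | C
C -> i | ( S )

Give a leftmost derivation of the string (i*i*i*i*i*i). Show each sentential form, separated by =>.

S => C   [S -> C]
C => (S)   [C -> ( S )]
(S) => (S*C)   [S -> S * C]
(S*C) => (S*C*C)   [S -> S * C]
(S*C*C) => (S*C*C*C)   [S -> S * C]
(S*C*C*C) => (S*C*C*C*C)   [S -> S * C]
(S*C*C*C*C) => (S*C*C*C*C*C)   [S -> S * C]
(S*C*C*C*C*C) => (C*C*C*C*C*C)   [S -> C]
(C*C*C*C*C*C) => (i*C*C*C*C*C)   [C -> i]
(i*C*C*C*C*C) => (i*i*C*C*C*C)   [C -> i]
(i*i*C*C*C*C) => (i*i*i*C*C*C)   [C -> i]
(i*i*i*C*C*C) => (i*i*i*i*C*C)   [C -> i]
(i*i*i*i*C*C) => (i*i*i*i*i*C)   [C -> i]
(i*i*i*i*i*C) => (i*i*i*i*i*i)   [C -> i]

S=>C=>(S)=>(S*C)=>(S*C*C)=>(S*C*C*C)=>(S*C*C*C*C)=>(S*C*C*C*C*C)=>(C*C*C*C*C*C)=>(i*C*C*C*C*C)=>(i*i*C*C*C*C)=>(i*i*i*C*C*C)=>(i*i*i*i*C*C)=>(i*i*i*i*i*C)=>(i*i*i*i*i*i)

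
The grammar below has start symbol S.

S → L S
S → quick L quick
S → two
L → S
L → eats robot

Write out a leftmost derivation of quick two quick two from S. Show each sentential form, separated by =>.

S => L S => S S => quick L quick S => quick S quick S => quick two quick S => quick two quick two

S => L S   [S → L S]
L S => S S   [L → S]
S S => quick L quick S   [S → quick L quick]
quick L quick S => quick S quick S   [L → S]
quick S quick S => quick two quick S   [S → two]
quick two quick S => quick two quick two   [S → two]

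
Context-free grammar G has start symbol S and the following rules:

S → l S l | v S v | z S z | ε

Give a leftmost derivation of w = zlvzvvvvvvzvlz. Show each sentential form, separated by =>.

S => zSz   [S → z S z]
zSz => zlSlz   [S → l S l]
zlSlz => zlvSvlz   [S → v S v]
zlvSvlz => zlvzSzvlz   [S → z S z]
zlvzSzvlz => zlvzvSvzvlz   [S → v S v]
zlvzvSvzvlz => zlvzvvSvvzvlz   [S → v S v]
zlvzvvSvvzvlz => zlvzvvvSvvvzvlz   [S → v S v]
zlvzvvvSvvvzvlz => zlvzvvvvvvzvlz   [S → ε]

S => zSz => zlSlz => zlvSvlz => zlvzSzvlz => zlvzvSvzvlz => zlvzvvSvvzvlz => zlvzvvvSvvvzvlz => zlvzvvvvvvzvlz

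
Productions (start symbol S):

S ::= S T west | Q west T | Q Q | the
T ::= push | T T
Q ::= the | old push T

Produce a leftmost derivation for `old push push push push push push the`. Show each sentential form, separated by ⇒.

S ⇒ Q Q   [S ::= Q Q]
Q Q ⇒ old push T Q   [Q ::= old push T]
old push T Q ⇒ old push T T Q   [T ::= T T]
old push T T Q ⇒ old push T T T Q   [T ::= T T]
old push T T T Q ⇒ old push T T T T Q   [T ::= T T]
old push T T T T Q ⇒ old push T T T T T Q   [T ::= T T]
old push T T T T T Q ⇒ old push push T T T T Q   [T ::= push]
old push push T T T T Q ⇒ old push push push T T T Q   [T ::= push]
old push push push T T T Q ⇒ old push push push push T T Q   [T ::= push]
old push push push push T T Q ⇒ old push push push push push T Q   [T ::= push]
old push push push push push T Q ⇒ old push push push push push push Q   [T ::= push]
old push push push push push push Q ⇒ old push push push push push push the   [Q ::= the]

S ⇒ Q Q ⇒ old push T Q ⇒ old push T T Q ⇒ old push T T T Q ⇒ old push T T T T Q ⇒ old push T T T T T Q ⇒ old push push T T T T Q ⇒ old push push push T T T Q ⇒ old push push push push T T Q ⇒ old push push push push push T Q ⇒ old push push push push push push Q ⇒ old push push push push push push the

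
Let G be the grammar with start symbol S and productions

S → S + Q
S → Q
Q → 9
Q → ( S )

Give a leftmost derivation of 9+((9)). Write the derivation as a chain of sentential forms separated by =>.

S=>S+Q=>Q+Q=>9+Q=>9+(S)=>9+(Q)=>9+((S))=>9+((Q))=>9+((9))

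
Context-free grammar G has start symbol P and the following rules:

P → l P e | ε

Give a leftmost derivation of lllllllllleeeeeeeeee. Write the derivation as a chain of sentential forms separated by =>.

P => lPe   [P → l P e]
lPe => llPee   [P → l P e]
llPee => lllPeee   [P → l P e]
lllPeee => llllPeeee   [P → l P e]
llllPeeee => lllllPeeeee   [P → l P e]
lllllPeeeee => llllllPeeeeee   [P → l P e]
llllllPeeeeee => lllllllPeeeeeee   [P → l P e]
lllllllPeeeeeee => llllllllPeeeeeeee   [P → l P e]
llllllllPeeeeeeee => lllllllllPeeeeeeeee   [P → l P e]
lllllllllPeeeeeeeee => llllllllllPeeeeeeeeee   [P → l P e]
llllllllllPeeeeeeeeee => lllllllllleeeeeeeeee   [P → ε]

P=>lPe=>llPee=>lllPeee=>llllPeeee=>lllllPeeeee=>llllllPeeeeee=>lllllllPeeeeeee=>llllllllPeeeeeeee=>lllllllllPeeeeeeeee=>llllllllllPeeeeeeeeee=>lllllllllleeeeeeeeee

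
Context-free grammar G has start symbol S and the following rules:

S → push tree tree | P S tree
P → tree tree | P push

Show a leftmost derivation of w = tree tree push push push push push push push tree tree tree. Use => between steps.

S => P S tree => P push S tree => P push push S tree => P push push push S tree => P push push push push S tree => P push push push push push S tree => P push push push push push push S tree => tree tree push push push push push push S tree => tree tree push push push push push push push tree tree tree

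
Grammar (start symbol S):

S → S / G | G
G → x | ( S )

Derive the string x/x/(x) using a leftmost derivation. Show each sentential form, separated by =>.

S=>S/G=>S/G/G=>G/G/G=>x/G/G=>x/x/G=>x/x/(S)=>x/x/(G)=>x/x/(x)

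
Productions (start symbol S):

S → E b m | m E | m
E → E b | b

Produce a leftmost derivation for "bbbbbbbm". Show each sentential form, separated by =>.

S=>Ebm=>Ebbm=>Ebbbm=>Ebbbbm=>Ebbbbbm=>Ebbbbbbm=>bbbbbbbm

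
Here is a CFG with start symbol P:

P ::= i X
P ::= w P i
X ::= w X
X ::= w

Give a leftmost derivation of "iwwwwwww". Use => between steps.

P=>iX=>iwX=>iwwX=>iwwwX=>iwwwwX=>iwwwwwX=>iwwwwwwX=>iwwwwwww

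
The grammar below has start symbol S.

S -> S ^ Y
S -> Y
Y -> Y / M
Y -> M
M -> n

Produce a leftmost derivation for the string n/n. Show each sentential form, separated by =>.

S => Y => Y/M => M/M => n/M => n/n

S => Y   [S -> Y]
Y => Y/M   [Y -> Y / M]
Y/M => M/M   [Y -> M]
M/M => n/M   [M -> n]
n/M => n/n   [M -> n]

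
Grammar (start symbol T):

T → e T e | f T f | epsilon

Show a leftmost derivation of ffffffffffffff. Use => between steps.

T => fTf => ffTff => fffTfff => ffffTffff => fffffTfffff => ffffffTffffff => fffffffTfffffff => ffffffffffffff

T => fTf   [T → f T f]
fTf => ffTff   [T → f T f]
ffTff => fffTfff   [T → f T f]
fffTfff => ffffTffff   [T → f T f]
ffffTffff => fffffTfffff   [T → f T f]
fffffTfffff => ffffffTffffff   [T → f T f]
ffffffTffffff => fffffffTfffffff   [T → f T f]
fffffffTfffffff => ffffffffffffff   [T → epsilon]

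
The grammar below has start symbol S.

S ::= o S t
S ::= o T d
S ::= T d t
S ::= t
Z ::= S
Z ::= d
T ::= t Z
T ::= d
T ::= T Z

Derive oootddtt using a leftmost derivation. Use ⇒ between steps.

S ⇒ oSt   [S ::= o S t]
oSt ⇒ ooStt   [S ::= o S t]
ooStt ⇒ oooTdtt   [S ::= o T d]
oooTdtt ⇒ oootZdtt   [T ::= t Z]
oootZdtt ⇒ oootddtt   [Z ::= d]

S ⇒ oSt ⇒ ooStt ⇒ oooTdtt ⇒ oootZdtt ⇒ oootddtt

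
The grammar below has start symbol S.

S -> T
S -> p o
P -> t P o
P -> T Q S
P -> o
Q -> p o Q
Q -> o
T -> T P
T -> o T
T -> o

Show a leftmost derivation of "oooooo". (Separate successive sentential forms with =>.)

S => T => oT => oTP => ooTP => oooTP => oooTPP => ooooPP => oooooP => oooooo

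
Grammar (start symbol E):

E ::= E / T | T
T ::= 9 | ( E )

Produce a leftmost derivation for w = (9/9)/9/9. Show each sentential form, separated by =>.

E => E/T => E/T/T => T/T/T => (E)/T/T => (E/T)/T/T => (T/T)/T/T => (9/T)/T/T => (9/9)/T/T => (9/9)/9/T => (9/9)/9/9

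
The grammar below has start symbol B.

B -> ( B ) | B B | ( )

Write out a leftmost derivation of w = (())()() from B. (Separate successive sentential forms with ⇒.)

B ⇒ BB ⇒ BBB ⇒ (B)BB ⇒ (())BB ⇒ (())()B ⇒ (())()()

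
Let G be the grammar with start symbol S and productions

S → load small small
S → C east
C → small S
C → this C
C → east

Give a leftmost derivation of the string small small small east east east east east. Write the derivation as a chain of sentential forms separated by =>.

S => C east => small S east => small C east east => small small S east east => small small C east east east => small small small S east east east => small small small C east east east east => small small small east east east east east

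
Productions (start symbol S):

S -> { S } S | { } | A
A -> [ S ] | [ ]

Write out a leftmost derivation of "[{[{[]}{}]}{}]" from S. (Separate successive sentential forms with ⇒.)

S ⇒ A   [S -> A]
A ⇒ [S]   [A -> [ S ]]
[S] ⇒ [{S}S]   [S -> { S } S]
[{S}S] ⇒ [{A}S]   [S -> A]
[{A}S] ⇒ [{[S]}S]   [A -> [ S ]]
[{[S]}S] ⇒ [{[{S}S]}S]   [S -> { S } S]
[{[{S}S]}S] ⇒ [{[{A}S]}S]   [S -> A]
[{[{A}S]}S] ⇒ [{[{[]}S]}S]   [A -> [ ]]
[{[{[]}S]}S] ⇒ [{[{[]}{}]}S]   [S -> { }]
[{[{[]}{}]}S] ⇒ [{[{[]}{}]}{}]   [S -> { }]

S ⇒ A ⇒ [S] ⇒ [{S}S] ⇒ [{A}S] ⇒ [{[S]}S] ⇒ [{[{S}S]}S] ⇒ [{[{A}S]}S] ⇒ [{[{[]}S]}S] ⇒ [{[{[]}{}]}S] ⇒ [{[{[]}{}]}{}]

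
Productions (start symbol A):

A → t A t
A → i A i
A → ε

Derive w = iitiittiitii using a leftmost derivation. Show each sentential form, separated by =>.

A => iAi => iiAii => iitAtii => iitiAitii => iitiiAiitii => iitiitAtiitii => iitiittiitii

A => iAi   [A → i A i]
iAi => iiAii   [A → i A i]
iiAii => iitAtii   [A → t A t]
iitAtii => iitiAitii   [A → i A i]
iitiAitii => iitiiAiitii   [A → i A i]
iitiiAiitii => iitiitAtiitii   [A → t A t]
iitiitAtiitii => iitiittiitii   [A → ε]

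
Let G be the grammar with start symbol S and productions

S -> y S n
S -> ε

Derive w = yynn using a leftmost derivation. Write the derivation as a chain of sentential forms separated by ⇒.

S ⇒ ySn   [S -> y S n]
ySn ⇒ yySnn   [S -> y S n]
yySnn ⇒ yynn   [S -> ε]

S ⇒ ySn ⇒ yySnn ⇒ yynn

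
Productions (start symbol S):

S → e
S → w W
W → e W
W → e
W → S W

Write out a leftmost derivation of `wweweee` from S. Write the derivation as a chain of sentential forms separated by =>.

S=>wW=>wSW=>wwWW=>wweWW=>wweSWW=>wwewWWW=>wweweWW=>wweweeW=>wweweee

S => wW   [S → w W]
wW => wSW   [W → S W]
wSW => wwWW   [S → w W]
wwWW => wweWW   [W → e W]
wweWW => wweSWW   [W → S W]
wweSWW => wwewWWW   [S → w W]
wwewWWW => wweweWW   [W → e]
wweweWW => wweweeW   [W → e]
wweweeW => wweweee   [W → e]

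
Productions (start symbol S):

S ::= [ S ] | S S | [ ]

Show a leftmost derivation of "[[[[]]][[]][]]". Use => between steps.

S => [S]   [S ::= [ S ]]
[S] => [SS]   [S ::= S S]
[SS] => [SSS]   [S ::= S S]
[SSS] => [[S]SS]   [S ::= [ S ]]
[[S]SS] => [[[S]]SS]   [S ::= [ S ]]
[[[S]]SS] => [[[[]]]SS]   [S ::= [ ]]
[[[[]]]SS] => [[[[]]][S]S]   [S ::= [ S ]]
[[[[]]][S]S] => [[[[]]][[]]S]   [S ::= [ ]]
[[[[]]][[]]S] => [[[[]]][[]][]]   [S ::= [ ]]

S => [S] => [SS] => [SSS] => [[S]SS] => [[[S]]SS] => [[[[]]]SS] => [[[[]]][S]S] => [[[[]]][[]]S] => [[[[]]][[]][]]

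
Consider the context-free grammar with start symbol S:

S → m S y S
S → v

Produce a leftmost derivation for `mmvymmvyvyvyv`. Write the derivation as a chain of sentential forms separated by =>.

S => mSyS => mmSySyS => mmvySyS => mmvymSySyS => mmvymmSySySyS => mmvymmvySySyS => mmvymmvyvySyS => mmvymmvyvyvyS => mmvymmvyvyvyv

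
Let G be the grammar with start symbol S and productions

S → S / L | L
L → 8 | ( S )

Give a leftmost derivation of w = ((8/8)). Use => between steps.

S=>L=>(S)=>(L)=>((S))=>((S/L))=>((L/L))=>((8/L))=>((8/8))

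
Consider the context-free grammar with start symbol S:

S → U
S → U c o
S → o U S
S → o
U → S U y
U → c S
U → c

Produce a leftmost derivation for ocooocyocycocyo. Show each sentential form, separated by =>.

S=>oUS=>ocS=>ocoUS=>ocoSUyS=>ocoUcoUyS=>ocoSUycoUyS=>ocooUSUycoUyS=>ocooSUySUycoUyS=>ocoooUySUycoUyS=>ocooocySUycoUyS=>ocooocyoUycoUyS=>ocooocyocycoUyS=>ocooocyocycocyS=>ocooocyocycocyo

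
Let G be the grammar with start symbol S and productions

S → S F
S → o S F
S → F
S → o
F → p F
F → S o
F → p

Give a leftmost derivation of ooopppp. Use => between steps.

S => oSF   [S → o S F]
oSF => oSFF   [S → S F]
oSFF => ooSFFF   [S → o S F]
ooSFFF => ooSFFFF   [S → S F]
ooSFFFF => oooFFFF   [S → o]
oooFFFF => ooopFFF   [F → p]
ooopFFF => oooppFF   [F → p]
oooppFF => ooopppF   [F → p]
ooopppF => ooopppp   [F → p]

S => oSF => oSFF => ooSFFF => ooSFFFF => oooFFFF => ooopFFF => oooppFF => ooopppF => ooopppp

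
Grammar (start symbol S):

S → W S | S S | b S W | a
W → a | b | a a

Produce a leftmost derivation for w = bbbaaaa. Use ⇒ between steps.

S ⇒ bSW   [S → b S W]
bSW ⇒ bSSW   [S → S S]
bSSW ⇒ bWSSW   [S → W S]
bWSSW ⇒ bbSSW   [W → b]
bbSSW ⇒ bbWSSW   [S → W S]
bbWSSW ⇒ bbbSSW   [W → b]
bbbSSW ⇒ bbbWSSW   [S → W S]
bbbWSSW ⇒ bbbaSSW   [W → a]
bbbaSSW ⇒ bbbaaSW   [S → a]
bbbaaSW ⇒ bbbaaaW   [S → a]
bbbaaaW ⇒ bbbaaaa   [W → a]

S ⇒ bSW ⇒ bSSW ⇒ bWSSW ⇒ bbSSW ⇒ bbWSSW ⇒ bbbSSW ⇒ bbbWSSW ⇒ bbbaSSW ⇒ bbbaaSW ⇒ bbbaaaW ⇒ bbbaaaa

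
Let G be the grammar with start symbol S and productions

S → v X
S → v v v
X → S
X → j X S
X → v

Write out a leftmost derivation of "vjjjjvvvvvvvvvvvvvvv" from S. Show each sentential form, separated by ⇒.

S ⇒ vX ⇒ vjXS ⇒ vjjXSS ⇒ vjjjXSSS ⇒ vjjjjXSSSS ⇒ vjjjjSSSSS ⇒ vjjjjvXSSSS ⇒ vjjjjvSSSSS ⇒ vjjjjvvXSSSS ⇒ vjjjjvvvSSSS ⇒ vjjjjvvvvvvSSS ⇒ vjjjjvvvvvvvvvSS ⇒ vjjjjvvvvvvvvvvvvS ⇒ vjjjjvvvvvvvvvvvvvvv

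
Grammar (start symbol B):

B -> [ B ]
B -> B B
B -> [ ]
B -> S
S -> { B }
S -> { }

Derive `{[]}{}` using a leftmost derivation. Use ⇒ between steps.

B ⇒ BB   [B -> B B]
BB ⇒ SB   [B -> S]
SB ⇒ {B}B   [S -> { B }]
{B}B ⇒ {[]}B   [B -> [ ]]
{[]}B ⇒ {[]}S   [B -> S]
{[]}S ⇒ {[]}{}   [S -> { }]

B ⇒ BB ⇒ SB ⇒ {B}B ⇒ {[]}B ⇒ {[]}S ⇒ {[]}{}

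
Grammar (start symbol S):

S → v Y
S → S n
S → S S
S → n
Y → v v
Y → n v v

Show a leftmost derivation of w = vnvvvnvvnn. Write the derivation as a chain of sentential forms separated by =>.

S => Sn   [S → S n]
Sn => Snn   [S → S n]
Snn => SSnn   [S → S S]
SSnn => vYSnn   [S → v Y]
vYSnn => vnvvSnn   [Y → n v v]
vnvvSnn => vnvvvYnn   [S → v Y]
vnvvvYnn => vnvvvnvvnn   [Y → n v v]

S => Sn => Snn => SSnn => vYSnn => vnvvSnn => vnvvvYnn => vnvvvnvvnn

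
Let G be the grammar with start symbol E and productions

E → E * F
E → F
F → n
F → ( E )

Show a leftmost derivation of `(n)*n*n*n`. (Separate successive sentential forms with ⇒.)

E ⇒ E*F   [E → E * F]
E*F ⇒ E*F*F   [E → E * F]
E*F*F ⇒ E*F*F*F   [E → E * F]
E*F*F*F ⇒ F*F*F*F   [E → F]
F*F*F*F ⇒ (E)*F*F*F   [F → ( E )]
(E)*F*F*F ⇒ (F)*F*F*F   [E → F]
(F)*F*F*F ⇒ (n)*F*F*F   [F → n]
(n)*F*F*F ⇒ (n)*n*F*F   [F → n]
(n)*n*F*F ⇒ (n)*n*n*F   [F → n]
(n)*n*n*F ⇒ (n)*n*n*n   [F → n]

E ⇒ E*F ⇒ E*F*F ⇒ E*F*F*F ⇒ F*F*F*F ⇒ (E)*F*F*F ⇒ (F)*F*F*F ⇒ (n)*F*F*F ⇒ (n)*n*F*F ⇒ (n)*n*n*F ⇒ (n)*n*n*n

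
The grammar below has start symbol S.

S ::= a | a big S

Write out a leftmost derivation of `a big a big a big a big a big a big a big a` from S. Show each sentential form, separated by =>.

S => a big S => a big a big S => a big a big a big S => a big a big a big a big S => a big a big a big a big a big S => a big a big a big a big a big a big S => a big a big a big a big a big a big a big S => a big a big a big a big a big a big a big a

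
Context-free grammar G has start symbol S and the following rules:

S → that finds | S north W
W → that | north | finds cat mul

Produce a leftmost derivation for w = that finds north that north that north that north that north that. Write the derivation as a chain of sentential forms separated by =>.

S => S north W   [S → S north W]
S north W => S north W north W   [S → S north W]
S north W north W => S north W north W north W   [S → S north W]
S north W north W north W => S north W north W north W north W   [S → S north W]
S north W north W north W north W => S north W north W north W north W north W   [S → S north W]
S north W north W north W north W north W => that finds north W north W north W north W north W   [S → that finds]
that finds north W north W north W north W north W => that finds north that north W north W north W north W   [W → that]
that finds north that north W north W north W north W => that finds north that north that north W north W north W   [W → that]
that finds north that north that north W north W north W => that finds north that north that north that north W north W   [W → that]
that finds north that north that north that north W north W => that finds north that north that north that north that north W   [W → that]
that finds north that north that north that north that north W => that finds north that north that north that north that north that   [W → that]

S => S north W => S north W north W => S north W north W north W => S north W north W north W north W => S north W north W north W north W north W => that finds north W north W north W north W north W => that finds north that north W north W north W north W => that finds north that north that north W north W north W => that finds north that north that north that north W north W => that finds north that north that north that north that north W => that finds north that north that north that north that north that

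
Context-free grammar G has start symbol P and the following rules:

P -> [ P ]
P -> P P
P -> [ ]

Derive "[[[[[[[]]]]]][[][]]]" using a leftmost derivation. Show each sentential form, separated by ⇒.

P ⇒ [P]   [P -> [ P ]]
[P] ⇒ [PP]   [P -> P P]
[PP] ⇒ [[P]P]   [P -> [ P ]]
[[P]P] ⇒ [[[P]]P]   [P -> [ P ]]
[[[P]]P] ⇒ [[[[P]]]P]   [P -> [ P ]]
[[[[P]]]P] ⇒ [[[[[P]]]]P]   [P -> [ P ]]
[[[[[P]]]]P] ⇒ [[[[[[P]]]]]P]   [P -> [ P ]]
[[[[[[P]]]]]P] ⇒ [[[[[[[]]]]]]P]   [P -> [ ]]
[[[[[[[]]]]]]P] ⇒ [[[[[[[]]]]]][P]]   [P -> [ P ]]
[[[[[[[]]]]]][P]] ⇒ [[[[[[[]]]]]][PP]]   [P -> P P]
[[[[[[[]]]]]][PP]] ⇒ [[[[[[[]]]]]][[]P]]   [P -> [ ]]
[[[[[[[]]]]]][[]P]] ⇒ [[[[[[[]]]]]][[][]]]   [P -> [ ]]

P⇒[P]⇒[PP]⇒[[P]P]⇒[[[P]]P]⇒[[[[P]]]P]⇒[[[[[P]]]]P]⇒[[[[[[P]]]]]P]⇒[[[[[[[]]]]]]P]⇒[[[[[[[]]]]]][P]]⇒[[[[[[[]]]]]][PP]]⇒[[[[[[[]]]]]][[]P]]⇒[[[[[[[]]]]]][[][]]]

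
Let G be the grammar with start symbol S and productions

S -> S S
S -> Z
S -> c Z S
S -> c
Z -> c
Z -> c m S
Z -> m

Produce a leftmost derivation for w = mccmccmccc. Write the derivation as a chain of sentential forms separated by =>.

S => SS   [S -> S S]
SS => ZS   [S -> Z]
ZS => mS   [Z -> m]
mS => mcZS   [S -> c Z S]
mcZS => mccmSS   [Z -> c m S]
mccmSS => mccmcZSS   [S -> c Z S]
mccmcZSS => mccmccmSSS   [Z -> c m S]
mccmccmSSS => mccmccmcSS   [S -> c]
mccmccmcSS => mccmccmccS   [S -> c]
mccmccmccS => mccmccmccc   [S -> c]

S => SS => ZS => mS => mcZS => mccmSS => mccmcZSS => mccmccmSSS => mccmccmcSS => mccmccmccS => mccmccmccc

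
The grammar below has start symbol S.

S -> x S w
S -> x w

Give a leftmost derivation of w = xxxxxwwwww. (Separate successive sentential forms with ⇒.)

S⇒xSw⇒xxSww⇒xxxSwww⇒xxxxSwwww⇒xxxxxwwwww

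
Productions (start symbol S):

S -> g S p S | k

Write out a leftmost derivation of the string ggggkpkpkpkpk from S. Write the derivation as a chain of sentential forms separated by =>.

S=>gSpS=>ggSpSpS=>gggSpSpSpS=>ggggSpSpSpSpS=>ggggkpSpSpSpS=>ggggkpkpSpSpS=>ggggkpkpkpSpS=>ggggkpkpkpkpS=>ggggkpkpkpkpk

S => gSpS   [S -> g S p S]
gSpS => ggSpSpS   [S -> g S p S]
ggSpSpS => gggSpSpSpS   [S -> g S p S]
gggSpSpSpS => ggggSpSpSpSpS   [S -> g S p S]
ggggSpSpSpSpS => ggggkpSpSpSpS   [S -> k]
ggggkpSpSpSpS => ggggkpkpSpSpS   [S -> k]
ggggkpkpSpSpS => ggggkpkpkpSpS   [S -> k]
ggggkpkpkpSpS => ggggkpkpkpkpS   [S -> k]
ggggkpkpkpkpS => ggggkpkpkpkpk   [S -> k]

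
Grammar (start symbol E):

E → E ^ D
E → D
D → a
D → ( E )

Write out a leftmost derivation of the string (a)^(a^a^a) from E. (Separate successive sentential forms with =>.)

E => E^D => D^D => (E)^D => (D)^D => (a)^D => (a)^(E) => (a)^(E^D) => (a)^(E^D^D) => (a)^(D^D^D) => (a)^(a^D^D) => (a)^(a^a^D) => (a)^(a^a^a)

E => E^D   [E → E ^ D]
E^D => D^D   [E → D]
D^D => (E)^D   [D → ( E )]
(E)^D => (D)^D   [E → D]
(D)^D => (a)^D   [D → a]
(a)^D => (a)^(E)   [D → ( E )]
(a)^(E) => (a)^(E^D)   [E → E ^ D]
(a)^(E^D) => (a)^(E^D^D)   [E → E ^ D]
(a)^(E^D^D) => (a)^(D^D^D)   [E → D]
(a)^(D^D^D) => (a)^(a^D^D)   [D → a]
(a)^(a^D^D) => (a)^(a^a^D)   [D → a]
(a)^(a^a^D) => (a)^(a^a^a)   [D → a]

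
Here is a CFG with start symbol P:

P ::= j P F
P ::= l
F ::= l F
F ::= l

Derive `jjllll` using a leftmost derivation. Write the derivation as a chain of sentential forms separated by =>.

P => jPF   [P ::= j P F]
jPF => jjPFF   [P ::= j P F]
jjPFF => jjlFF   [P ::= l]
jjlFF => jjllF   [F ::= l]
jjllF => jjlllF   [F ::= l F]
jjlllF => jjllll   [F ::= l]

P => jPF => jjPFF => jjlFF => jjllF => jjlllF => jjllll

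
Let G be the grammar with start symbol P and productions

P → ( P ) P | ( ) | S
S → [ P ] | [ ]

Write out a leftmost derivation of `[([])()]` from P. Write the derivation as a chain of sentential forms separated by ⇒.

P ⇒ S ⇒ [P] ⇒ [(P)P] ⇒ [(S)P] ⇒ [([])P] ⇒ [([])()]

P ⇒ S   [P → S]
S ⇒ [P]   [S → [ P ]]
[P] ⇒ [(P)P]   [P → ( P ) P]
[(P)P] ⇒ [(S)P]   [P → S]
[(S)P] ⇒ [([])P]   [S → [ ]]
[([])P] ⇒ [([])()]   [P → ( )]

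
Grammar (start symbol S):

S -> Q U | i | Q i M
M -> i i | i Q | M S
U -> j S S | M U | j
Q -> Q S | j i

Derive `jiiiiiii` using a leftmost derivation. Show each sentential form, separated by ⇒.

S ⇒ QiM ⇒ QSiM ⇒ QSSiM ⇒ QSSSiM ⇒ jiSSSiM ⇒ jiiSSiM ⇒ jiiiSiM ⇒ jiiiiiM ⇒ jiiiiiii

S ⇒ QiM   [S -> Q i M]
QiM ⇒ QSiM   [Q -> Q S]
QSiM ⇒ QSSiM   [Q -> Q S]
QSSiM ⇒ QSSSiM   [Q -> Q S]
QSSSiM ⇒ jiSSSiM   [Q -> j i]
jiSSSiM ⇒ jiiSSiM   [S -> i]
jiiSSiM ⇒ jiiiSiM   [S -> i]
jiiiSiM ⇒ jiiiiiM   [S -> i]
jiiiiiM ⇒ jiiiiiii   [M -> i i]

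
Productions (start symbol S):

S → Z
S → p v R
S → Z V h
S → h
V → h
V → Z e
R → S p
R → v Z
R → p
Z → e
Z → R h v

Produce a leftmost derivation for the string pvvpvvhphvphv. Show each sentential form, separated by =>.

S => pvR => pvvZ => pvvRhv => pvvSphv => pvvpvRphv => pvvpvvZphv => pvvpvvRhvphv => pvvpvvSphvphv => pvvpvvhphvphv

S => pvR   [S → p v R]
pvR => pvvZ   [R → v Z]
pvvZ => pvvRhv   [Z → R h v]
pvvRhv => pvvSphv   [R → S p]
pvvSphv => pvvpvRphv   [S → p v R]
pvvpvRphv => pvvpvvZphv   [R → v Z]
pvvpvvZphv => pvvpvvRhvphv   [Z → R h v]
pvvpvvRhvphv => pvvpvvSphvphv   [R → S p]
pvvpvvSphvphv => pvvpvvhphvphv   [S → h]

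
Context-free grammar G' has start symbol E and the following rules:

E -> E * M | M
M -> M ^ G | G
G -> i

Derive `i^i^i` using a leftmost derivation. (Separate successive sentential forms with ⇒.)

E ⇒ M ⇒ M^G ⇒ M^G^G ⇒ G^G^G ⇒ i^G^G ⇒ i^i^G ⇒ i^i^i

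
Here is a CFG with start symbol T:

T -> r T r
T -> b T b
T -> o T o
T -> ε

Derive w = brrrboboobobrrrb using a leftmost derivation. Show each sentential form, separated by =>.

T=>bTb=>brTrb=>brrTrrb=>brrrTrrrb=>brrrbTbrrrb=>brrrboTobrrrb=>brrrbobTbobrrrb=>brrrboboTobobrrrb=>brrrboboobobrrrb

T => bTb   [T -> b T b]
bTb => brTrb   [T -> r T r]
brTrb => brrTrrb   [T -> r T r]
brrTrrb => brrrTrrrb   [T -> r T r]
brrrTrrrb => brrrbTbrrrb   [T -> b T b]
brrrbTbrrrb => brrrboTobrrrb   [T -> o T o]
brrrboTobrrrb => brrrbobTbobrrrb   [T -> b T b]
brrrbobTbobrrrb => brrrboboTobobrrrb   [T -> o T o]
brrrboboTobobrrrb => brrrboboobobrrrb   [T -> ε]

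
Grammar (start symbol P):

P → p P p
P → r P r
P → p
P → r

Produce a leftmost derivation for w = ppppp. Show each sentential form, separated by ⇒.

P⇒pPp⇒ppPpp⇒ppppp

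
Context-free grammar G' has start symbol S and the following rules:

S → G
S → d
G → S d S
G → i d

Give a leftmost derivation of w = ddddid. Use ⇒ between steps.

S ⇒ G ⇒ SdS ⇒ GdS ⇒ SdSdS ⇒ ddSdS ⇒ ddddS ⇒ ddddG ⇒ ddddid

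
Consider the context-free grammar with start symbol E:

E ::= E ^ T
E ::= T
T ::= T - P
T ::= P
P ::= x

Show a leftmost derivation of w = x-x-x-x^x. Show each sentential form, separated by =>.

E => E^T   [E ::= E ^ T]
E^T => T^T   [E ::= T]
T^T => T-P^T   [T ::= T - P]
T-P^T => T-P-P^T   [T ::= T - P]
T-P-P^T => T-P-P-P^T   [T ::= T - P]
T-P-P-P^T => P-P-P-P^T   [T ::= P]
P-P-P-P^T => x-P-P-P^T   [P ::= x]
x-P-P-P^T => x-x-P-P^T   [P ::= x]
x-x-P-P^T => x-x-x-P^T   [P ::= x]
x-x-x-P^T => x-x-x-x^T   [P ::= x]
x-x-x-x^T => x-x-x-x^P   [T ::= P]
x-x-x-x^P => x-x-x-x^x   [P ::= x]

E=>E^T=>T^T=>T-P^T=>T-P-P^T=>T-P-P-P^T=>P-P-P-P^T=>x-P-P-P^T=>x-x-P-P^T=>x-x-x-P^T=>x-x-x-x^T=>x-x-x-x^P=>x-x-x-x^x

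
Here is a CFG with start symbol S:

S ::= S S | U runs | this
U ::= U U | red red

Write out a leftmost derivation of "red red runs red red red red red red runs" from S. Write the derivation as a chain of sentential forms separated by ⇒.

S ⇒ S S ⇒ U runs S ⇒ red red runs S ⇒ red red runs U runs ⇒ red red runs U U runs ⇒ red red runs red red U runs ⇒ red red runs red red U U runs ⇒ red red runs red red red red U runs ⇒ red red runs red red red red red red runs

S ⇒ S S   [S ::= S S]
S S ⇒ U runs S   [S ::= U runs]
U runs S ⇒ red red runs S   [U ::= red red]
red red runs S ⇒ red red runs U runs   [S ::= U runs]
red red runs U runs ⇒ red red runs U U runs   [U ::= U U]
red red runs U U runs ⇒ red red runs red red U runs   [U ::= red red]
red red runs red red U runs ⇒ red red runs red red U U runs   [U ::= U U]
red red runs red red U U runs ⇒ red red runs red red red red U runs   [U ::= red red]
red red runs red red red red U runs ⇒ red red runs red red red red red red runs   [U ::= red red]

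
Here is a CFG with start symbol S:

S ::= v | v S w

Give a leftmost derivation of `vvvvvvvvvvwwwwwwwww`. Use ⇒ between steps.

S ⇒ vSw   [S ::= v S w]
vSw ⇒ vvSww   [S ::= v S w]
vvSww ⇒ vvvSwww   [S ::= v S w]
vvvSwww ⇒ vvvvSwwww   [S ::= v S w]
vvvvSwwww ⇒ vvvvvSwwwww   [S ::= v S w]
vvvvvSwwwww ⇒ vvvvvvSwwwwww   [S ::= v S w]
vvvvvvSwwwwww ⇒ vvvvvvvSwwwwwww   [S ::= v S w]
vvvvvvvSwwwwwww ⇒ vvvvvvvvSwwwwwwww   [S ::= v S w]
vvvvvvvvSwwwwwwww ⇒ vvvvvvvvvSwwwwwwwww   [S ::= v S w]
vvvvvvvvvSwwwwwwwww ⇒ vvvvvvvvvvwwwwwwwww   [S ::= v]

S ⇒ vSw ⇒ vvSww ⇒ vvvSwww ⇒ vvvvSwwww ⇒ vvvvvSwwwww ⇒ vvvvvvSwwwwww ⇒ vvvvvvvSwwwwwww ⇒ vvvvvvvvSwwwwwwww ⇒ vvvvvvvvvSwwwwwwwww ⇒ vvvvvvvvvvwwwwwwwww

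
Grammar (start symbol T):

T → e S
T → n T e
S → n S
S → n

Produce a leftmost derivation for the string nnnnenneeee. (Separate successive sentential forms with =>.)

T => nTe => nnTee => nnnTeee => nnnnTeeee => nnnneSeeee => nnnnenSeeee => nnnnenneeee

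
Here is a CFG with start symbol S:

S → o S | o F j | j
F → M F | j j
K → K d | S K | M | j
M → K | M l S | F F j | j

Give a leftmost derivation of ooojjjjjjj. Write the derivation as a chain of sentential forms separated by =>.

S => oFj => oMFj => oKFj => oSKFj => ooSKFj => oooFjKFj => ooojjjKFj => ooojjjMFj => ooojjjjFj => ooojjjjjjj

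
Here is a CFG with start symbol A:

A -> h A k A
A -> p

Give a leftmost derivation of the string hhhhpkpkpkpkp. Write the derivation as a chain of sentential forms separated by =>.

A => hAkA => hhAkAkA => hhhAkAkAkA => hhhhAkAkAkAkA => hhhhpkAkAkAkA => hhhhpkpkAkAkA => hhhhpkpkpkAkA => hhhhpkpkpkpkA => hhhhpkpkpkpkp

A => hAkA   [A -> h A k A]
hAkA => hhAkAkA   [A -> h A k A]
hhAkAkA => hhhAkAkAkA   [A -> h A k A]
hhhAkAkAkA => hhhhAkAkAkAkA   [A -> h A k A]
hhhhAkAkAkAkA => hhhhpkAkAkAkA   [A -> p]
hhhhpkAkAkAkA => hhhhpkpkAkAkA   [A -> p]
hhhhpkpkAkAkA => hhhhpkpkpkAkA   [A -> p]
hhhhpkpkpkAkA => hhhhpkpkpkpkA   [A -> p]
hhhhpkpkpkpkA => hhhhpkpkpkpkp   [A -> p]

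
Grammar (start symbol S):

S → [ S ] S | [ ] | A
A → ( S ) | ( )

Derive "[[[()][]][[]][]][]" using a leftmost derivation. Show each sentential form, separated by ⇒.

S ⇒ [S]S ⇒ [[S]S]S ⇒ [[[S]S]S]S ⇒ [[[A]S]S]S ⇒ [[[()]S]S]S ⇒ [[[()][]]S]S ⇒ [[[()][]][S]S]S ⇒ [[[()][]][[]]S]S ⇒ [[[()][]][[]][]]S ⇒ [[[()][]][[]][]][]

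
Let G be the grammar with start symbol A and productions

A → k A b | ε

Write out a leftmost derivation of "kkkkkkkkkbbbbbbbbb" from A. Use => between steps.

A => kAb   [A → k A b]
kAb => kkAbb   [A → k A b]
kkAbb => kkkAbbb   [A → k A b]
kkkAbbb => kkkkAbbbb   [A → k A b]
kkkkAbbbb => kkkkkAbbbbb   [A → k A b]
kkkkkAbbbbb => kkkkkkAbbbbbb   [A → k A b]
kkkkkkAbbbbbb => kkkkkkkAbbbbbbb   [A → k A b]
kkkkkkkAbbbbbbb => kkkkkkkkAbbbbbbbb   [A → k A b]
kkkkkkkkAbbbbbbbb => kkkkkkkkkAbbbbbbbbb   [A → k A b]
kkkkkkkkkAbbbbbbbbb => kkkkkkkkkbbbbbbbbb   [A → ε]

A => kAb => kkAbb => kkkAbbb => kkkkAbbbb => kkkkkAbbbbb => kkkkkkAbbbbbb => kkkkkkkAbbbbbbb => kkkkkkkkAbbbbbbbb => kkkkkkkkkAbbbbbbbbb => kkkkkkkkkbbbbbbbbb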